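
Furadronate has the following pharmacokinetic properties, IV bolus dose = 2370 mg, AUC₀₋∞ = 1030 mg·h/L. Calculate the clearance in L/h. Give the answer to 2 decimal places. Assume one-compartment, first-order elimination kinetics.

CL = Dose / AUC = 2370 / 1030 = 2.301 L/h

2.30 L/h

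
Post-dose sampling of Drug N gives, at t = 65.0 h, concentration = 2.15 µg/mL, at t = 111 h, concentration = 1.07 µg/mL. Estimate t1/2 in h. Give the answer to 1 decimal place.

45.7 h

k = ln(C₁/C₂) / (t₂ − t₁) = ln(2.15/1.07) / (111 − 65.0)
  = 0.6978 / 46.00 = 0.01517 h⁻¹
t½ = ln2 / k = 0.693147 / 0.01517 = 45.69 h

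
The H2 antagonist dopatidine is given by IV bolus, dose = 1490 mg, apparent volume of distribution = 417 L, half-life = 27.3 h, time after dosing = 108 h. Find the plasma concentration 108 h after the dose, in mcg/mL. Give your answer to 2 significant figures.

C₀ = Dose / Vd = 1490 / 417 = 3.573 mg/L
k = ln2 / t½ = 0.693147 / 27.3 = 0.02539 h⁻¹
C = C₀ · e^(−k·t) = 3.573 × e^(−0.02539 × 108)
  = 3.573 × 0.06443 = 0.2302 mg/L
(0.2302 mg/L = 0.2302 mcg/mL)

0.23 mcg/mL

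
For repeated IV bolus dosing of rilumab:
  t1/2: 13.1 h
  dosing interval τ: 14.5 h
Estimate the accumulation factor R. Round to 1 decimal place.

k = ln2 / t½ = 0.693147 / 13.1 = 0.05291 h⁻¹
e^(−kτ) = e^(−0.05291 × 14.5) = 0.4643
Accumulation ratio R = 1 / (1 − e^(−kτ)) = 1 / (1 − 0.4643) = 1.867

1.9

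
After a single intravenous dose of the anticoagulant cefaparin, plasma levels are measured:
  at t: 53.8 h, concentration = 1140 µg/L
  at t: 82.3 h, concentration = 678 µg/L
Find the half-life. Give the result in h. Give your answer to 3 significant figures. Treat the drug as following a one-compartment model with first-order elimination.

k = ln(C₁/C₂) / (t₂ − t₁) = ln(1140/678) / (82.3 − 53.8)
  = 0.5196 / 28.50 = 0.01823 h⁻¹
t½ = ln2 / k = 0.693147 / 0.01823 = 38.02 h

38.0 h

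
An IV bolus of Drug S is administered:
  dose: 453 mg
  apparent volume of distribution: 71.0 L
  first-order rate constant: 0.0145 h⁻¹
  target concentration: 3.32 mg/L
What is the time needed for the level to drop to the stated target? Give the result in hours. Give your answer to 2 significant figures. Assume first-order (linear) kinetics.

C₀ = Dose / Vd = 453.0 / 71.0 = 6.380 mg/L
t = ln(C₀ / C) / k = ln(6.380 / 3.32) / 0.01450
  = ln(1.922) / 0.01450 = 0.6534 / 0.01450 = 45.06 h

45 h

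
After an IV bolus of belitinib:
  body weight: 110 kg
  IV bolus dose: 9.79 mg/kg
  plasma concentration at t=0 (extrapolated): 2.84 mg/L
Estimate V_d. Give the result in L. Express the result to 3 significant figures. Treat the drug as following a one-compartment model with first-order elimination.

379 L

Dose = 9.79 × 110 = 1077 mg
Vd = Dose / C₀ = 1077 / 2.84 = 379.2 L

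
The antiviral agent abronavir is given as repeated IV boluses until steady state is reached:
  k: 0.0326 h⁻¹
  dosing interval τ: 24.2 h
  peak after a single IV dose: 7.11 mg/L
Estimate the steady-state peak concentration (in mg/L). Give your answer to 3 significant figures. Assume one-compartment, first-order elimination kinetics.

e^(−kτ) = e^(−0.03260 × 24.2) = 0.4543
Accumulation ratio R = 1 / (1 − e^(−kτ)) = 1 / (1 − 0.4543) = 1.833
Steady-state peak = C₀ × R = 7.11 × 1.833 = 13.03 mg/L

13.0 mg/L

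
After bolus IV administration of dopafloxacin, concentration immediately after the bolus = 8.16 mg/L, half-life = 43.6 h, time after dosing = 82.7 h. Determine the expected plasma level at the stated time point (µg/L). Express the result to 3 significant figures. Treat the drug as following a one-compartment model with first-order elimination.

2190 µg/L

k = ln2 / t½ = 0.693147 / 43.6 = 0.01590 h⁻¹
C = C₀ · e^(−k·t) = 8.160 × e^(−0.01590 × 82.7)
  = 8.160 × 0.2685 = 2.191 mg/L
Convert: 2.191 mg/L × 1000 = 2191 µg/L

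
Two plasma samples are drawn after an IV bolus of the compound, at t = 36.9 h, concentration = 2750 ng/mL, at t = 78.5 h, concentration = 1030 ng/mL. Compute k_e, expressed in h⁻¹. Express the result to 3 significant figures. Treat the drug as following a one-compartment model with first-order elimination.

k = ln(C₁/C₂) / (t₂ − t₁) = ln(2750/1030) / (78.5 − 36.9)
  = 0.9820 / 41.60 = 0.02361 h⁻¹

0.0236 h⁻¹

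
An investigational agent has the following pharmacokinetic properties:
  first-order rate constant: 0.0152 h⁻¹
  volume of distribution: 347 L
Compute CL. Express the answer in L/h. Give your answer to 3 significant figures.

CL = k × Vd = 0.0152 × 347 = 5.274 L/h

5.27 L/h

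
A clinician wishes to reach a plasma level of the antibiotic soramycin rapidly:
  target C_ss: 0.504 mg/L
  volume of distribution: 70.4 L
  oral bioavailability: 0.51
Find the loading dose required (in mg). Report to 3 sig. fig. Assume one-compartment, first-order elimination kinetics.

LD = Css × Vd / F = 0.504 × 70.4 / 0.51 = 69.57 mg

69.6 mg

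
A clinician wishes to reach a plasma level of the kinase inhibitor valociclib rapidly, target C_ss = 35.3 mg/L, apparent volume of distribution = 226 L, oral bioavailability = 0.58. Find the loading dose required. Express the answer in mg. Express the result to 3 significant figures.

13800 mg

LD = Css × Vd / F = 35.3 × 226 / 0.58 = 13750 mg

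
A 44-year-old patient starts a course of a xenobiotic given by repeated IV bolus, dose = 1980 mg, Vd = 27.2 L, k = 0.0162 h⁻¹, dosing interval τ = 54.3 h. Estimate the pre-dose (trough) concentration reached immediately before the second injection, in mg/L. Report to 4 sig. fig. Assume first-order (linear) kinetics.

C₀ per dose = Dose / Vd = 1980 / 27.2 = 72.79 mg/L
Fraction remaining after one interval: r = e^(−kτ) = e^(−0.01620 × 54.3) = 0.4149
Before dose 2, 1 dose has been given (aged 1τ).
C_trough = C₀ × r = 72.79 × 0.4149 = 30.20 mg/L

30.20 mg/L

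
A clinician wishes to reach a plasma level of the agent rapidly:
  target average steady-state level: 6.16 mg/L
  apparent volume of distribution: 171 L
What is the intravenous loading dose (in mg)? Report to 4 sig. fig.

1053 mg

LD = Css × Vd = 6.16 × 171 = 1053 mg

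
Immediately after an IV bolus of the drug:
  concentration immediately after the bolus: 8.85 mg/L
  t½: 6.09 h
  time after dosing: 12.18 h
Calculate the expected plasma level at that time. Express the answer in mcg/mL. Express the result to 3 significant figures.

2.21 mcg/mL

k = ln2 / t½ = 0.693147 / 6.09 = 0.1138 h⁻¹
t / t½ = 12.18 / 6.09 = 2 half-lives
C = C₀ × (1/2)^2 = 8.850 × 0.2500 = 2.213 mg/L
(2.213 mg/L = 2.213 mcg/mL)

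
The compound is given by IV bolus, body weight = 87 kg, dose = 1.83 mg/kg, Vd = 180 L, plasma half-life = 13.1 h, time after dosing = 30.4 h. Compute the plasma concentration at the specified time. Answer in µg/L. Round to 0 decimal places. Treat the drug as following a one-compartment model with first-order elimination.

177 µg/L

Total dose = 1.83 × 87 = 159.2 mg
C₀ = Dose / Vd = 159.2 / 180 = 0.8844 mg/L
k = ln2 / t½ = 0.693147 / 13.1 = 0.05291 h⁻¹
C = C₀ · e^(−k·t) = 0.8844 × e^(−0.05291 × 30.4)
  = 0.8844 × 0.2002 = 0.1771 mg/L
Convert: 0.1771 mg/L × 1000 = 177.1 µg/L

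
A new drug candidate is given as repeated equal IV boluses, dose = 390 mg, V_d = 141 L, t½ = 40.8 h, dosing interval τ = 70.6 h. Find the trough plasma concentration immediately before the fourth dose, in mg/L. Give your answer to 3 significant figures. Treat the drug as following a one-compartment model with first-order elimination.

1.16 mg/L

C₀ per dose = Dose / Vd = 390 / 141 = 2.766 mg/L
k = ln2 / t½ = 0.693147 / 40.8 = 0.01699 h⁻¹
Fraction remaining after one interval: r = e^(−kτ) = e^(−0.01699 × 70.6) = 0.3013
Before dose 4, 3 doses have been given (aged 1τ, 2τ, 3τ).
C_trough = C₀ × (r + r² + … + r^3) = C₀ × r(1−r^3)/(1−r)
        = 2.766 × 0.3013 × (1 − 0.02735) / (1 − 0.3013) = 1.160 mg/L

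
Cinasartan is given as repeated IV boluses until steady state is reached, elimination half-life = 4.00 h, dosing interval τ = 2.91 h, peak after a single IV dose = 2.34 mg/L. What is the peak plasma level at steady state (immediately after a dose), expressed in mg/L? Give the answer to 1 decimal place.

k = ln2 / t½ = 0.693147 / 4.00 = 0.1733 h⁻¹
e^(−kτ) = e^(−0.1733 × 2.91) = 0.6039
Accumulation ratio R = 1 / (1 − e^(−kτ)) = 1 / (1 − 0.6039) = 2.525
Steady-state peak = C₀ × R = 2.34 × 2.525 = 5.909 mg/L

5.9 mg/L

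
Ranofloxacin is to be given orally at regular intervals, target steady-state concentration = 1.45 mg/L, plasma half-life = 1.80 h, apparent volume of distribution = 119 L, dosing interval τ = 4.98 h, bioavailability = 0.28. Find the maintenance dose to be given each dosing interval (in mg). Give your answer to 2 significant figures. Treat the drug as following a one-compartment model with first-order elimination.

k = ln2 / t½ = 0.693147 / 1.80 = 0.3851 h⁻¹
CL = k × Vd = 0.3851 × 119 = 45.83 L/h
At steady state, F × (Dose/τ) = Css × CL.
Dose = Css × CL × τ / F = 1.45 × 45.83 × 4.98 / 0.28 = 1182 mg

1200 mg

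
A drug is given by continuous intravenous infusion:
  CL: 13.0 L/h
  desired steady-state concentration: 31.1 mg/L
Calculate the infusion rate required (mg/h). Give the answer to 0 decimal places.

At steady state, infusion rate R₀ = Css × CL = 31.1 × 13.00 = 404.3 mg/h

404 mg/h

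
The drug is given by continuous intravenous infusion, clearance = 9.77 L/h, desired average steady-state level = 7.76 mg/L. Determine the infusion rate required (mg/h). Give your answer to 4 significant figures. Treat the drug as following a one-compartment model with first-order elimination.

75.82 mg/h

At steady state, infusion rate R₀ = Css × CL = 7.76 × 9.770 = 75.82 mg/h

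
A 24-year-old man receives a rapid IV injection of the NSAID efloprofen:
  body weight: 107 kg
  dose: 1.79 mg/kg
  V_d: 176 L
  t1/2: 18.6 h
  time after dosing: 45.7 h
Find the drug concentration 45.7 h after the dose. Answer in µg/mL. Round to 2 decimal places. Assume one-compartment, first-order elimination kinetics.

0.20 µg/mL

Total dose = 1.79 × 107 = 191.5 mg
C₀ = Dose / Vd = 191.5 / 176 = 1.088 mg/L
k = ln2 / t½ = 0.693147 / 18.6 = 0.03727 h⁻¹
C = C₀ · e^(−k·t) = 1.088 × e^(−0.03727 × 45.7)
  = 1.088 × 0.1821 = 0.1981 mg/L
(0.1981 mg/L = 0.1981 µg/mL)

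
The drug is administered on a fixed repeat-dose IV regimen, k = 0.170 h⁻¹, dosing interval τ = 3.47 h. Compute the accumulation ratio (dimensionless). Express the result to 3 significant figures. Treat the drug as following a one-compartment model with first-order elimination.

2.24

e^(−kτ) = e^(−0.1700 × 3.47) = 0.5544
Accumulation ratio R = 1 / (1 − e^(−kτ)) = 1 / (1 − 0.5544) = 2.244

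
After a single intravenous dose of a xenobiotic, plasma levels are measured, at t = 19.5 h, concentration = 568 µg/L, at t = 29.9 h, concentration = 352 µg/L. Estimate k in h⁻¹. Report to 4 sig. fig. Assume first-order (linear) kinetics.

0.04601 h⁻¹

k = ln(C₁/C₂) / (t₂ − t₁) = ln(568/352) / (29.9 − 19.5)
  = 0.4785 / 10.40 = 0.04601 h⁻¹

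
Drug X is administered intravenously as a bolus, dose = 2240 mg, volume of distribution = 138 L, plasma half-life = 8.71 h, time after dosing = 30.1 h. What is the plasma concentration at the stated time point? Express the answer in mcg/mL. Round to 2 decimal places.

1.48 mcg/mL

C₀ = Dose / Vd = 2240 / 138 = 16.23 mg/L
k = ln2 / t½ = 0.693147 / 8.71 = 0.07958 h⁻¹
C = C₀ · e^(−k·t) = 16.23 × e^(−0.07958 × 30.1)
  = 16.23 × 0.09114 = 1.479 mg/L
(1.479 mg/L = 1.479 mcg/mL)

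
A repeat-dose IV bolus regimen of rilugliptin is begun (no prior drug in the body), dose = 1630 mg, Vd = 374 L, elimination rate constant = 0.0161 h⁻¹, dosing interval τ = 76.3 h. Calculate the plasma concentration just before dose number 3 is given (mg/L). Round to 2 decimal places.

1.65 mg/L

C₀ per dose = Dose / Vd = 1630 / 374 = 4.358 mg/L
Fraction remaining after one interval: r = e^(−kτ) = e^(−0.01610 × 76.3) = 0.2928
Before dose 3, 2 doses have been given (aged 1τ, 2τ).
C_trough = C₀ × (r + r²) = 4.358 × (0.2928 + 0.08573) = 1.650 mg/L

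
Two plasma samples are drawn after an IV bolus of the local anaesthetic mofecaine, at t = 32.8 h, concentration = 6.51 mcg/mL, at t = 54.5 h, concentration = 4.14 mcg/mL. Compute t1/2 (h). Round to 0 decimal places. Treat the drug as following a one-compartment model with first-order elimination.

k = ln(C₁/C₂) / (t₂ − t₁) = ln(6.51/4.14) / (54.5 − 32.8)
  = 0.4526 / 21.70 = 0.02086 h⁻¹
t½ = ln2 / k = 0.693147 / 0.02086 = 33.23 h

33 h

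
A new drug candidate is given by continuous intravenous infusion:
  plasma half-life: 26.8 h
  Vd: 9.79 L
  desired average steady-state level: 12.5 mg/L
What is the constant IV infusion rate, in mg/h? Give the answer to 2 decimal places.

3.17 mg/h

k = ln2 / t½ = 0.693147 / 26.8 = 0.02586 h⁻¹
CL = k × Vd = 0.02586 × 9.79 = 0.2532 L/h
At steady state, infusion rate R₀ = Css × CL = 12.5 × 0.2532 = 3.165 mg/h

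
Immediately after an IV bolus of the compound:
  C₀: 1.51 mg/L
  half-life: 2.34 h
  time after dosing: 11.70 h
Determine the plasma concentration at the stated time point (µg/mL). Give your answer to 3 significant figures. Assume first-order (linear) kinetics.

0.0472 µg/mL

k = ln2 / t½ = 0.693147 / 2.34 = 0.2962 h⁻¹
t / t½ = 11.70 / 2.34 = 5 half-lives
C = C₀ × (1/2)^5 = 1.510 × 0.03125 = 0.04719 mg/L
(0.04719 mg/L = 0.04719 µg/mL)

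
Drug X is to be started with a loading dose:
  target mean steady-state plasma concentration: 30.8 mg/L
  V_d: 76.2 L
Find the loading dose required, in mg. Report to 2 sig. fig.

LD = Css × Vd = 30.8 × 76.2 = 2347 mg

2300 mg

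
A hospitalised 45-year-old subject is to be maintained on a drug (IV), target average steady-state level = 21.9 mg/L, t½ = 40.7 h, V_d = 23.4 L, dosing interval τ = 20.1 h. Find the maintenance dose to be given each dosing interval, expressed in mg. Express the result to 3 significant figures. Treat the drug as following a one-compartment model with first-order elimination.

k = ln2 / t½ = 0.693147 / 40.7 = 0.01703 h⁻¹
CL = k × Vd = 0.01703 × 23.4 = 0.3985 L/h
At steady state, Dose/τ = Css × CL.
Dose = Css × CL × τ = 21.9 × 0.3985 × 20.1 = 175.4 mg

175 mg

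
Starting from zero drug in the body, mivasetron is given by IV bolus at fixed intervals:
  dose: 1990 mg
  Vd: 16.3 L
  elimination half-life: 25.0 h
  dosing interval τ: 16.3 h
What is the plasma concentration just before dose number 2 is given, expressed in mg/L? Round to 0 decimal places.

78 mg/L

C₀ per dose = Dose / Vd = 1990 / 16.3 = 122.1 mg/L
k = ln2 / t½ = 0.693147 / 25.0 = 0.02773 h⁻¹
Fraction remaining after one interval: r = e^(−kτ) = e^(−0.02773 × 16.3) = 0.6364
Before dose 2, 1 dose has been given (aged 1τ).
C_trough = C₀ × r = 122.1 × 0.6364 = 77.70 mg/L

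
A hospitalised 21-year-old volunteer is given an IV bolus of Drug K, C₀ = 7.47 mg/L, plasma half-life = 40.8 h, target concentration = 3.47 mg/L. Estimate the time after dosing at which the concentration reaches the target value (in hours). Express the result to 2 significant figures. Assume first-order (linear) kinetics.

45 h

k = ln2 / t½ = 0.693147 / 40.8 = 0.01699 h⁻¹
t = ln(C₀ / C) / k = ln(7.470 / 3.47) / 0.01699
  = ln(2.153) / 0.01699 = 0.7669 / 0.01699 = 45.14 h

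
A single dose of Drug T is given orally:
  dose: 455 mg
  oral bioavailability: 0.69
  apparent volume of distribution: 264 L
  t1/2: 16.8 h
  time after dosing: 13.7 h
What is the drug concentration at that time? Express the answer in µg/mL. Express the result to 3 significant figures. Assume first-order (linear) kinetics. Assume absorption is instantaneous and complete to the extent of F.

0.676 µg/mL

Amount reaching circulation = F × Dose = 0.69 × 455.0 = 314.0 mg
C₀ = F·Dose / Vd = 314.0 / 264 = 1.189 mg/L
k = ln2 / t½ = 0.693147 / 16.8 = 0.04126 h⁻¹
C = C₀ · e^(−k·t) = 1.189 × e^(−0.04126 × 13.7)
  = 1.189 × 0.5682 = 0.6756 mg/L
(0.6756 mg/L = 0.6756 µg/mL)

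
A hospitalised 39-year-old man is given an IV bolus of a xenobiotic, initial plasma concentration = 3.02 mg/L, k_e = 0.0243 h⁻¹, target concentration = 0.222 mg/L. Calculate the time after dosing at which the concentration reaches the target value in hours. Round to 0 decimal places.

107 h

t = ln(C₀ / C) / k = ln(3.020 / 0.222) / 0.02430
  = ln(13.60) / 0.02430 = 2.610 / 0.02430 = 107.4 h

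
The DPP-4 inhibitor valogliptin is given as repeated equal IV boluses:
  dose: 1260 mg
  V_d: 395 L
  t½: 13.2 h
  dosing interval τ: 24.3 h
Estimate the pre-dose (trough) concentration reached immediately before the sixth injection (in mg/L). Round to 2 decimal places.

1.23 mg/L

C₀ per dose = Dose / Vd = 1260 / 395 = 3.190 mg/L
k = ln2 / t½ = 0.693147 / 13.2 = 0.05251 h⁻¹
Fraction remaining after one interval: r = e^(−kτ) = e^(−0.05251 × 24.3) = 0.2792
Before dose 6, 5 doses have been given (aged 1τ, 2τ, 3τ, 4τ, 5τ).
C_trough = C₀ × (r + r² + … + r^5) = C₀ × r(1−r^5)/(1−r)
        = 3.190 × 0.2792 × (1 − 0.001697) / (1 − 0.2792) = 1.234 mg/L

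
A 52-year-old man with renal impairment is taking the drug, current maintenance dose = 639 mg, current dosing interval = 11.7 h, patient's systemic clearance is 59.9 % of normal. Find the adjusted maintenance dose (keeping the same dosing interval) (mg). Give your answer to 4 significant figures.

To keep the same average steady-state level, dosing rate must scale with clearance.
CL ratio = 59.9 / 100 = 0.5990
New dose (same interval) = 639 × 0.5990 = 382.8 mg

382.8 mg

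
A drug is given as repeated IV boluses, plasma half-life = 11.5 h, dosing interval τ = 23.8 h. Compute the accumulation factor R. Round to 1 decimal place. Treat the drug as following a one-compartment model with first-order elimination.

k = ln2 / t½ = 0.693147 / 11.5 = 0.06027 h⁻¹
e^(−kτ) = e^(−0.06027 × 23.8) = 0.2383
Accumulation ratio R = 1 / (1 − e^(−kτ)) = 1 / (1 − 0.2383) = 1.313

1.3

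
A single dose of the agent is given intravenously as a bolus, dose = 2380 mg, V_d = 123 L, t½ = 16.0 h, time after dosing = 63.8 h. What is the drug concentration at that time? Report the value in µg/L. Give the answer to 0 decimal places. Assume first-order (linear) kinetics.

C₀ = Dose / Vd = 2380 / 123 = 19.35 mg/L
k = ln2 / t½ = 0.693147 / 16.0 = 0.04332 h⁻¹
C = C₀ · e^(−k·t) = 19.35 × e^(−0.04332 × 63.8)
  = 19.35 × 0.06305 = 1.220 mg/L
Convert: 1.220 mg/L × 1000 = 1220 µg/L

1220 µg/L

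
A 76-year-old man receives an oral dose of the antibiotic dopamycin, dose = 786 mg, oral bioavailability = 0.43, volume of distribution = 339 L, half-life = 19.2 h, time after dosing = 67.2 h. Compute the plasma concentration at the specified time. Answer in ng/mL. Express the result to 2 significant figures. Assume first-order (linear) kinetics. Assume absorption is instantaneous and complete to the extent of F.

88 ng/mL

Amount reaching circulation = F × Dose = 0.43 × 786.0 = 338.0 mg
C₀ = F·Dose / Vd = 338.0 / 339 = 0.9971 mg/L
k = ln2 / t½ = 0.693147 / 19.2 = 0.03610 h⁻¹
C = C₀ · e^(−k·t) = 0.9971 × e^(−0.03610 × 67.2)
  = 0.9971 × 0.08840 = 0.08814 mg/L
Convert: 0.08814 mg/L × 1000 = 88.14 ng/mL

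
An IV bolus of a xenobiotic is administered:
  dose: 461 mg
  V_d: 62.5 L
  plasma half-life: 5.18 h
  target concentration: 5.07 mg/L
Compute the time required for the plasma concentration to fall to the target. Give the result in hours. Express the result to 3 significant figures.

2.80 h

C₀ = Dose / Vd = 461.0 / 62.5 = 7.376 mg/L
k = ln2 / t½ = 0.693147 / 5.18 = 0.1338 h⁻¹
t = ln(C₀ / C) / k = ln(7.376 / 5.07) / 0.1338
  = ln(1.455) / 0.1338 = 0.3750 / 0.1338 = 2.803 h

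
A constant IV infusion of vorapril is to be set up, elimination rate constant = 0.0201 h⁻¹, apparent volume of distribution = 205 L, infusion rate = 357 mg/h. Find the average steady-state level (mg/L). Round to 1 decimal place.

CL = k × Vd = 0.02010 × 205 = 4.121 L/h
At steady state Css = R₀ / CL = 357 / 4.121 = 86.63 mg/L

86.6 mg/L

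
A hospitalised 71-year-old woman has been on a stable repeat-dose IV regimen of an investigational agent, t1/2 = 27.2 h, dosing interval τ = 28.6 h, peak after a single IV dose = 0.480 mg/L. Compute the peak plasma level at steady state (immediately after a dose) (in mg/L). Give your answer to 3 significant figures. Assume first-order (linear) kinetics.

k = ln2 / t½ = 0.693147 / 27.2 = 0.02548 h⁻¹
e^(−kτ) = e^(−0.02548 × 28.6) = 0.4825
Accumulation ratio R = 1 / (1 − e^(−kτ)) = 1 / (1 − 0.4825) = 1.932
Steady-state peak = C₀ × R = 0.480 × 1.932 = 0.9274 mg/L

0.927 mg/L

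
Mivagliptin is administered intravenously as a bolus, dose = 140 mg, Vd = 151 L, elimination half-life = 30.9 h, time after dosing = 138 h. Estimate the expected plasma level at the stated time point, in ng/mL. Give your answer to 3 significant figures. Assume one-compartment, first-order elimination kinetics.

42.0 ng/mL

C₀ = Dose / Vd = 140.0 / 151 = 0.9272 mg/L
k = ln2 / t½ = 0.693147 / 30.9 = 0.02243 h⁻¹
C = C₀ · e^(−k·t) = 0.9272 × e^(−0.02243 × 138)
  = 0.9272 × 0.04526 = 0.04197 mg/L
Convert: 0.04197 mg/L × 1000 = 41.97 ng/mL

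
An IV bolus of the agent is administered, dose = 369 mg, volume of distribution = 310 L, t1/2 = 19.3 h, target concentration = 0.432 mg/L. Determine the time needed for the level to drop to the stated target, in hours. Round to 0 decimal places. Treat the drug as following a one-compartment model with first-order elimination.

28 h

C₀ = Dose / Vd = 369.0 / 310 = 1.190 mg/L
k = ln2 / t½ = 0.693147 / 19.3 = 0.03591 h⁻¹
t = ln(C₀ / C) / k = ln(1.190 / 0.432) / 0.03591
  = ln(2.755) / 0.03591 = 1.013 / 0.03591 = 28.21 h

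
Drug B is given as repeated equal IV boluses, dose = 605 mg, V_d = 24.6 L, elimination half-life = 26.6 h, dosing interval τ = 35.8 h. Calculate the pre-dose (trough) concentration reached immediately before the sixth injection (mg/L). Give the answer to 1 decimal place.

C₀ per dose = Dose / Vd = 605 / 24.6 = 24.59 mg/L
k = ln2 / t½ = 0.693147 / 26.6 = 0.02606 h⁻¹
Fraction remaining after one interval: r = e^(−kτ) = e^(−0.02606 × 35.8) = 0.3934
Before dose 6, 5 doses have been given (aged 1τ, 2τ, 3τ, 4τ, 5τ).
C_trough = C₀ × (r + r² + … + r^5) = C₀ × r(1−r^5)/(1−r)
        = 24.59 × 0.3934 × (1 − 0.009423) / (1 − 0.3934) = 15.80 mg/L

15.8 mg/L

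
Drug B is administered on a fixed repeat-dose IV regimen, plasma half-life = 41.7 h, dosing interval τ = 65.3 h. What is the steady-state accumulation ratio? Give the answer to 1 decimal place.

k = ln2 / t½ = 0.693147 / 41.7 = 0.01662 h⁻¹
e^(−kτ) = e^(−0.01662 × 65.3) = 0.3378
Accumulation ratio R = 1 / (1 − e^(−kτ)) = 1 / (1 − 0.3378) = 1.510

1.5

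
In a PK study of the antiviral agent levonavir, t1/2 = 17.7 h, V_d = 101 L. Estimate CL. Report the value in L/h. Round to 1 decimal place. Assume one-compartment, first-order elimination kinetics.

4.0 L/h

k = ln2 / t½ = 0.693147 / 17.7 = 0.03916 h⁻¹
CL = k × Vd = 0.03916 × 101 = 3.955 L/h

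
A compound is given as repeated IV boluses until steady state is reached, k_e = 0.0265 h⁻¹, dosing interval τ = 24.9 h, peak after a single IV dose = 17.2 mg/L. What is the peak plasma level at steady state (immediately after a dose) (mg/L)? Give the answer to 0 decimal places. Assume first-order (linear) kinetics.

36 mg/L

e^(−kτ) = e^(−0.02650 × 24.9) = 0.5169
Accumulation ratio R = 1 / (1 − e^(−kτ)) = 1 / (1 − 0.5169) = 2.070
Steady-state peak = C₀ × R = 17.2 × 2.070 = 35.60 mg/L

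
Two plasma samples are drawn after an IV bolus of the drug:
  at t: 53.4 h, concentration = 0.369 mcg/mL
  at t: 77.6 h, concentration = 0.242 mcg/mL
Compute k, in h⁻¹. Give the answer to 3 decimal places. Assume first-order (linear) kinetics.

0.017 h⁻¹

k = ln(C₁/C₂) / (t₂ − t₁) = ln(0.369/0.242) / (77.6 − 53.4)
  = 0.4219 / 24.20 = 0.01743 h⁻¹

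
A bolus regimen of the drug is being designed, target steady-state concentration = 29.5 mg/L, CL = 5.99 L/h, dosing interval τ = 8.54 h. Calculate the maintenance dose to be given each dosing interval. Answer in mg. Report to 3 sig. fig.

1510 mg

At steady state, Dose/τ = Css × CL.
Dose = Css × CL × τ = 29.5 × 5.990 × 8.54 = 1509 mg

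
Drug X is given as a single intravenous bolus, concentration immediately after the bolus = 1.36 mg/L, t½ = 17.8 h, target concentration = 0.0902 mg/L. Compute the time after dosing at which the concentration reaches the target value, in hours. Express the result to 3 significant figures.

k = ln2 / t½ = 0.693147 / 17.8 = 0.03894 h⁻¹
t = ln(C₀ / C) / k = ln(1.360 / 0.0902) / 0.03894
  = ln(15.08) / 0.03894 = 2.713 / 0.03894 = 69.67 h

69.7 h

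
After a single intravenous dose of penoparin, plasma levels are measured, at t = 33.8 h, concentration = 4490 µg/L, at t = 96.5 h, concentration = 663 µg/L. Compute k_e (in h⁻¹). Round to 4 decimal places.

k = ln(C₁/C₂) / (t₂ − t₁) = ln(4490/663) / (96.5 − 33.8)
  = 1.913 / 62.70 = 0.03051 h⁻¹

0.0305 h⁻¹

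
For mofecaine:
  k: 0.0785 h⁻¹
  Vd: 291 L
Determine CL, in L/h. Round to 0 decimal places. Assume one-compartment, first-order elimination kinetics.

CL = k × Vd = 0.0785 × 291 = 22.84 L/h

23 L/h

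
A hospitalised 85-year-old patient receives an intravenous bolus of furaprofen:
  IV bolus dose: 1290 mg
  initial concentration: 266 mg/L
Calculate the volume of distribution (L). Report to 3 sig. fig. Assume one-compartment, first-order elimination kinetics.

Vd = Dose / C₀ = 1290 / 266 = 4.850 L

4.85 L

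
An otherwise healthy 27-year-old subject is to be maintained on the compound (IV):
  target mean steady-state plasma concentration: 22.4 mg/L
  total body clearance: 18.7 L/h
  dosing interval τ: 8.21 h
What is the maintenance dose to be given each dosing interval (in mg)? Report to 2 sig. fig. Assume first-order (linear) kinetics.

At steady state, Dose/τ = Css × CL.
Dose = Css × CL × τ = 22.4 × 18.70 × 8.21 = 3439 mg

3400 mg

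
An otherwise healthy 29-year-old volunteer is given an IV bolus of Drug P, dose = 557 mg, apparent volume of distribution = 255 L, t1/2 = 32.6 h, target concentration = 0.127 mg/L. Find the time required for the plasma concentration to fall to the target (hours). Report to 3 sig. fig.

134 h

C₀ = Dose / Vd = 557.0 / 255 = 2.184 mg/L
k = ln2 / t½ = 0.693147 / 32.6 = 0.02126 h⁻¹
t = ln(C₀ / C) / k = ln(2.184 / 0.127) / 0.02126
  = ln(17.20) / 0.02126 = 2.845 / 0.02126 = 133.8 h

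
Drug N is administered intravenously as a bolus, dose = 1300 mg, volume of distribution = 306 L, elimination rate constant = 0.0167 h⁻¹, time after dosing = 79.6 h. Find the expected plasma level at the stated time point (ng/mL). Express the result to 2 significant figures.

1100 ng/mL

C₀ = Dose / Vd = 1300 / 306 = 4.248 mg/L
C = C₀ · e^(−k·t) = 4.248 × e^(−0.01670 × 79.6)
  = 4.248 × 0.2647 = 1.124 mg/L
Convert: 1.124 mg/L × 1000 = 1124 ng/mL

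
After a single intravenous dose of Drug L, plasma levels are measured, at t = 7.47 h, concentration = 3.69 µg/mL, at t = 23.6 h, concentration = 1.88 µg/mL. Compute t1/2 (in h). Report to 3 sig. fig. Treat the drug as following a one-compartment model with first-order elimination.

16.6 h

k = ln(C₁/C₂) / (t₂ − t₁) = ln(3.69/1.88) / (23.6 − 7.47)
  = 0.6744 / 16.13 = 0.04181 h⁻¹
t½ = ln2 / k = 0.693147 / 0.04181 = 16.58 h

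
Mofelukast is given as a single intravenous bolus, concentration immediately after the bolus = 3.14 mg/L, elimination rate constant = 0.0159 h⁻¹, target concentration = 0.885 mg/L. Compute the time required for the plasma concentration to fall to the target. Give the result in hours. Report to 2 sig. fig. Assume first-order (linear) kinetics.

80 h

t = ln(C₀ / C) / k = ln(3.140 / 0.885) / 0.01590
  = ln(3.548) / 0.01590 = 1.266 / 0.01590 = 79.62 h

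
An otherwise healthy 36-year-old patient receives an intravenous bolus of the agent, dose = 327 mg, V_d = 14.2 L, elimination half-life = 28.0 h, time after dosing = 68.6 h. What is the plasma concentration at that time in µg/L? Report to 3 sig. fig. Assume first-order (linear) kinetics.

C₀ = Dose / Vd = 327.0 / 14.2 = 23.03 mg/L
k = ln2 / t½ = 0.693147 / 28.0 = 0.02476 h⁻¹
C = C₀ · e^(−k·t) = 23.03 × e^(−0.02476 × 68.6)
  = 23.03 × 0.1830 = 4.214 mg/L
Convert: 4.214 mg/L × 1000 = 4214 µg/L

4210 µg/L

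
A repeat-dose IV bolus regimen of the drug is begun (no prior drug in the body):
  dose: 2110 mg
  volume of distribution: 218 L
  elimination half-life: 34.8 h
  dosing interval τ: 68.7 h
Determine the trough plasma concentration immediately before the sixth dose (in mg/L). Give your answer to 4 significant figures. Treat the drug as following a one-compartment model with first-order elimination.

C₀ per dose = Dose / Vd = 2110 / 218 = 9.679 mg/L
k = ln2 / t½ = 0.693147 / 34.8 = 0.01992 h⁻¹
Fraction remaining after one interval: r = e^(−kτ) = e^(−0.01992 × 68.7) = 0.2545
Before dose 6, 5 doses have been given (aged 1τ, 2τ, 3τ, 4τ, 5τ).
C_trough = C₀ × (r + r² + … + r^5) = C₀ × r(1−r^5)/(1−r)
        = 9.679 × 0.2545 × (1 − 0.001068) / (1 − 0.2545) = 3.301 mg/L

3.301 mg/L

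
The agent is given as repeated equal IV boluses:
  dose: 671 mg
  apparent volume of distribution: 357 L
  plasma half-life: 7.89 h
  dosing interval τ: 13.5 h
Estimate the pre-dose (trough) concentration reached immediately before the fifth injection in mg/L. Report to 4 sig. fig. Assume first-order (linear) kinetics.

C₀ per dose = Dose / Vd = 671 / 357 = 1.880 mg/L
k = ln2 / t½ = 0.693147 / 7.89 = 0.08785 h⁻¹
Fraction remaining after one interval: r = e^(−kτ) = e^(−0.08785 × 13.5) = 0.3054
Before dose 5, 4 doses have been given (aged 1τ, 2τ, 3τ, 4τ).
C_trough = C₀ × (r + r² + … + r^4) = C₀ × r(1−r^4)/(1−r)
        = 1.880 × 0.3054 × (1 − 0.008699) / (1 − 0.3054) = 0.8194 mg/L

0.8194 mg/L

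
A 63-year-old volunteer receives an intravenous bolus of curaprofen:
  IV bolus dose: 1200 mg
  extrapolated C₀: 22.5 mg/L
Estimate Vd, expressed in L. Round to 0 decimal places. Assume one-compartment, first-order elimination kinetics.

Vd = Dose / C₀ = 1200 / 22.5 = 53.33 L

53 L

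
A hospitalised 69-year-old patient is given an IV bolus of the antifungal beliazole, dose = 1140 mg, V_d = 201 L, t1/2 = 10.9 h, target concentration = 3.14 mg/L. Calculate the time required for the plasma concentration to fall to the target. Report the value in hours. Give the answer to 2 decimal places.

C₀ = Dose / Vd = 1140 / 201 = 5.672 mg/L
k = ln2 / t½ = 0.693147 / 10.9 = 0.06359 h⁻¹
t = ln(C₀ / C) / k = ln(5.672 / 3.14) / 0.06359
  = ln(1.806) / 0.06359 = 0.5911 / 0.06359 = 9.295 h

9.30 h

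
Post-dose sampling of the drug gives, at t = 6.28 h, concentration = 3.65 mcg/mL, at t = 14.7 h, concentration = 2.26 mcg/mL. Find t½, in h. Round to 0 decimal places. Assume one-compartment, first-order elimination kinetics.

12 h

k = ln(C₁/C₂) / (t₂ − t₁) = ln(3.65/2.26) / (14.7 − 6.28)
  = 0.4794 / 8.420 = 0.05694 h⁻¹
t½ = ln2 / k = 0.693147 / 0.05694 = 12.17 h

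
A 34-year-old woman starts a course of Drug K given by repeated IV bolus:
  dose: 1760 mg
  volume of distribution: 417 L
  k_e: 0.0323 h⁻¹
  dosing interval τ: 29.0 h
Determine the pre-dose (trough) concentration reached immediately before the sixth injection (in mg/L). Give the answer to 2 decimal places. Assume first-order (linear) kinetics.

C₀ per dose = Dose / Vd = 1760 / 417 = 4.221 mg/L
Fraction remaining after one interval: r = e^(−kτ) = e^(−0.03230 × 29.0) = 0.3919
Before dose 6, 5 doses have been given (aged 1τ, 2τ, 3τ, 4τ, 5τ).
C_trough = C₀ × (r + r² + … + r^5) = C₀ × r(1−r^5)/(1−r)
        = 4.221 × 0.3919 × (1 − 0.009244) / (1 − 0.3919) = 2.695 mg/L

2.70 mg/L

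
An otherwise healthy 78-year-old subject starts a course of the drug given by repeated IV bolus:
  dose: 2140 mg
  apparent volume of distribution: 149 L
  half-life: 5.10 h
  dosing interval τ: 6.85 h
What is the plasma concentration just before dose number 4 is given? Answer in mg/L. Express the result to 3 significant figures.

8.77 mg/L

C₀ per dose = Dose / Vd = 2140 / 149 = 14.36 mg/L
k = ln2 / t½ = 0.693147 / 5.10 = 0.1359 h⁻¹
Fraction remaining after one interval: r = e^(−kτ) = e^(−0.1359 × 6.85) = 0.3942
Before dose 4, 3 doses have been given (aged 1τ, 2τ, 3τ).
C_trough = C₀ × (r + r² + … + r^3) = C₀ × r(1−r^3)/(1−r)
        = 14.36 × 0.3942 × (1 − 0.06126) / (1 − 0.3942) = 8.772 mg/L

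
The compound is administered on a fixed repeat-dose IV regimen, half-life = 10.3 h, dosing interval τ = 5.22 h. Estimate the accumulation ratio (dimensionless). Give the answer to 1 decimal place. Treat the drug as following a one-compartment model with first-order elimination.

k = ln2 / t½ = 0.693147 / 10.3 = 0.06730 h⁻¹
e^(−kτ) = e^(−0.06730 × 5.22) = 0.7038
Accumulation ratio R = 1 / (1 − e^(−kτ)) = 1 / (1 − 0.7038) = 3.376

3.4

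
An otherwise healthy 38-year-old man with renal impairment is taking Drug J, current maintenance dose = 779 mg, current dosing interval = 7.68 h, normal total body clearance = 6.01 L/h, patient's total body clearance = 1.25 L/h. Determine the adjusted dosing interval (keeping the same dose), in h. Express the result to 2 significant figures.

37 h

To keep the same average steady-state level, dosing rate must scale with clearance.
CL ratio = 1.25 / 6.01 = 0.2080
New interval (same dose) = 7.68 / 0.2080 = 36.92 h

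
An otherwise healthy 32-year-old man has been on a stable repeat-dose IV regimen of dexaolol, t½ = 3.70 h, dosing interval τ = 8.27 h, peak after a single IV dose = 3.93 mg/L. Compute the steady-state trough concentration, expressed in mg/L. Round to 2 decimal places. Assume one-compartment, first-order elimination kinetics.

1.06 mg/L

k = ln2 / t½ = 0.693147 / 3.70 = 0.1873 h⁻¹
e^(−kτ) = e^(−0.1873 × 8.27) = 0.2125
Accumulation ratio R = 1 / (1 − e^(−kτ)) = 1 / (1 − 0.2125) = 1.270
Steady-state trough = C₀ × R × e^(−kτ) = 3.93 × 1.270 × 0.2125 = 1.061 mg/L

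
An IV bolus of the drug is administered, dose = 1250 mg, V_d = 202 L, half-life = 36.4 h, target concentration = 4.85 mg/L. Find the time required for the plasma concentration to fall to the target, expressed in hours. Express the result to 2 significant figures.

C₀ = Dose / Vd = 1250 / 202 = 6.188 mg/L
k = ln2 / t½ = 0.693147 / 36.4 = 0.01904 h⁻¹
t = ln(C₀ / C) / k = ln(6.188 / 4.85) / 0.01904
  = ln(1.276) / 0.01904 = 0.2437 / 0.01904 = 12.80 h

13 h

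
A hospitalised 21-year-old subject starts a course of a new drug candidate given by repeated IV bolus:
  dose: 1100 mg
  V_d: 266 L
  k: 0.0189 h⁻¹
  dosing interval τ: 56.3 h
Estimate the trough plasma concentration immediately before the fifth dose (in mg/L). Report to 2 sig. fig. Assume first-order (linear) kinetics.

2.1 mg/L

C₀ per dose = Dose / Vd = 1100 / 266 = 4.135 mg/L
Fraction remaining after one interval: r = e^(−kτ) = e^(−0.01890 × 56.3) = 0.3450
Before dose 5, 4 doses have been given (aged 1τ, 2τ, 3τ, 4τ).
C_trough = C₀ × (r + r² + … + r^4) = C₀ × r(1−r^4)/(1−r)
        = 4.135 × 0.3450 × (1 − 0.01417) / (1 − 0.3450) = 2.147 mg/L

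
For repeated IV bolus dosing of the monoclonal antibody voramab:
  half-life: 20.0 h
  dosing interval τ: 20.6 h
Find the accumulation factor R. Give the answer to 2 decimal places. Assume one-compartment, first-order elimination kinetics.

1.96

k = ln2 / t½ = 0.693147 / 20.0 = 0.03466 h⁻¹
e^(−kτ) = e^(−0.03466 × 20.6) = 0.4897
Accumulation ratio R = 1 / (1 − e^(−kτ)) = 1 / (1 − 0.4897) = 1.960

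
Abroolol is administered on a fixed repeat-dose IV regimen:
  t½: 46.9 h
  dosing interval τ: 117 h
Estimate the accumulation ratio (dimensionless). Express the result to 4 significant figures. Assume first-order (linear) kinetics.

k = ln2 / t½ = 0.693147 / 46.9 = 0.01478 h⁻¹
e^(−kτ) = e^(−0.01478 × 117) = 0.1774
Accumulation ratio R = 1 / (1 − e^(−kτ)) = 1 / (1 − 0.1774) = 1.216

1.216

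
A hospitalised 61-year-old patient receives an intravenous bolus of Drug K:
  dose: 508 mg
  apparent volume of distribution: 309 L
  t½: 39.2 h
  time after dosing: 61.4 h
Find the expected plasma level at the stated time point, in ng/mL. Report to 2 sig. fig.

560 ng/mL

C₀ = Dose / Vd = 508.0 / 309 = 1.644 mg/L
k = ln2 / t½ = 0.693147 / 39.2 = 0.01768 h⁻¹
C = C₀ · e^(−k·t) = 1.644 × e^(−0.01768 × 61.4)
  = 1.644 × 0.3377 = 0.5552 mg/L
Convert: 0.5552 mg/L × 1000 = 555.2 ng/mL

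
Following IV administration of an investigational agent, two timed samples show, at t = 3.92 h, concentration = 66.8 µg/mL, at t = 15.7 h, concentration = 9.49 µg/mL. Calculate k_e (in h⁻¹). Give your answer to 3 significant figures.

k = ln(C₁/C₂) / (t₂ − t₁) = ln(66.8/9.49) / (15.7 − 3.92)
  = 1.951 / 11.78 = 0.1656 h⁻¹

0.166 h⁻¹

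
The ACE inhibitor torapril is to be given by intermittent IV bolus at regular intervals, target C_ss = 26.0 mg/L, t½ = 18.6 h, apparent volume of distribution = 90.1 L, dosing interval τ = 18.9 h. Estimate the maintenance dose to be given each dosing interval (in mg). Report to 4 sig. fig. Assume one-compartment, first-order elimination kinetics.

1650 mg

k = ln2 / t½ = 0.693147 / 18.6 = 0.03727 h⁻¹
CL = k × Vd = 0.03727 × 90.1 = 3.358 L/h
At steady state, Dose/τ = Css × CL.
Dose = Css × CL × τ = 26.0 × 3.358 × 18.9 = 1650 mg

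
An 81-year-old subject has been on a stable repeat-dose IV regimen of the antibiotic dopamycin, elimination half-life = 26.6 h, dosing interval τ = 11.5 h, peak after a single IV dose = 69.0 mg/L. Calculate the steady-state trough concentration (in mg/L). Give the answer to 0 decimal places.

197 mg/L

k = ln2 / t½ = 0.693147 / 26.6 = 0.02606 h⁻¹
e^(−kτ) = e^(−0.02606 × 11.5) = 0.7410
Accumulation ratio R = 1 / (1 − e^(−kτ)) = 1 / (1 − 0.7410) = 3.861
Steady-state trough = C₀ × R × e^(−kτ) = 69.0 × 3.861 × 0.7410 = 197.4 mg/L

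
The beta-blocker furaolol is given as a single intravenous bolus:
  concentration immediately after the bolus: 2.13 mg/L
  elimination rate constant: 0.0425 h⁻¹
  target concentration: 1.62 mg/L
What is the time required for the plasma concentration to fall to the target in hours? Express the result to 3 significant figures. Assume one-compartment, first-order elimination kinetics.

6.44 h

t = ln(C₀ / C) / k = ln(2.130 / 1.62) / 0.04250
  = ln(1.315) / 0.04250 = 0.2738 / 0.04250 = 6.442 h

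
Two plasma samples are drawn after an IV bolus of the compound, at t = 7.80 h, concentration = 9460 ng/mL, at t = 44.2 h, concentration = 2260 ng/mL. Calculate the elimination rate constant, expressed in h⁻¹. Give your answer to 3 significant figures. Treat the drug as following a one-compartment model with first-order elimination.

k = ln(C₁/C₂) / (t₂ − t₁) = ln(9460/2260) / (44.2 − 7.80)
  = 1.432 / 36.40 = 0.03934 h⁻¹

0.0393 h⁻¹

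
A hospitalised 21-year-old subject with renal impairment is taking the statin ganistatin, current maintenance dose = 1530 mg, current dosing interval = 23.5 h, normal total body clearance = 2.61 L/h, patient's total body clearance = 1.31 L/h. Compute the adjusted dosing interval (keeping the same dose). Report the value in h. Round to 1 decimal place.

To keep the same average steady-state level, dosing rate must scale with clearance.
CL ratio = 1.31 / 2.61 = 0.5019
New interval (same dose) = 23.5 / 0.5019 = 46.82 h

46.8 h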